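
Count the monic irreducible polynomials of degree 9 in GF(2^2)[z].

Gauss's count: N_{4}(9) = (1/9) Σ_{d|9} μ(9/d)·4^d.
Divisors of 9: 1, 3, 9; μ(9/d) for each: 0, -1, 1.
Σ = − 4^3 + 4^9 = 262080.
N = 262080/9 = 29120.

29120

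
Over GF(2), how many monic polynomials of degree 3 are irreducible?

2

x^(2^3) − x is the product of all monic irreducibles of degree dividing 3; Möbius inversion gives N = (1/3) Σ μ(3/d)·2^d.
Divisors of 3: 1, 3; μ(3/d) for each: -1, 1.
Σ = − 2^1 + 2^3 = 6.
N = 6/3 = 2.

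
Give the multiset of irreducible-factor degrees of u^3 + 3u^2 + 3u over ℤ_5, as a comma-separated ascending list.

1, 2

Write g(u) = u^3 + 3u^2 + 3u.
Roots in ℤ_5: g(0) = 0 → root; g(1) = 2; g(2) = 1; g(3) = 3; g(4) = 4.
Linear factors from roots: (u).
Complete factorization: g(u) = (u)·(u^2 + 3u + 3).
Factor degrees with multiplicity: 1 + 2 = 3.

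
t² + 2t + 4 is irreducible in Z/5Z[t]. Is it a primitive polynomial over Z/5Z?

Write f(t) = t² + 2t + 4.
|GF(5^2)^×| = 5^2 − 1 = 24. Prime factorization: 24 = 2^3·3.
f is primitive ⇔ t has order 24 in GF(5)[t]/(f), i.e. t^(24/q) ≠ 1 for each prime q | 24.
t^(12) mod f = 1
t^(8) mod f = 2t + 4.
Since t^(12) = 1, the order of t divides 12 < 24; not primitive.

No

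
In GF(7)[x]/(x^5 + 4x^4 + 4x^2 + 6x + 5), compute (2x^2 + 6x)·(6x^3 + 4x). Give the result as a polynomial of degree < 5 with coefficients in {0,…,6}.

Multiply in GF(7)[x]: (2x^2 + 6x)·(6x^3 + 4x) = 5x^5 + x^4 + x^3 + 3x^2.
Reduce using x^5 ≡ 3x^4 + 3x^2 + x + 2 (mod x^5 + 4x^4 + 4x^2 + 6x + 5).
Reduced: 2x^4 + x^3 + 4x^2 + 5x + 3.

2x^4 + x^3 + 4x^2 + 5x + 3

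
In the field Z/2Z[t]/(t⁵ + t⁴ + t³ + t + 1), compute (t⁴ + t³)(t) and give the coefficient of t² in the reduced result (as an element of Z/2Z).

Multiply in Z/2Z[t]: (t⁴ + t³)·(t) = t⁵ + t⁴.
Reduce using t⁵ ≡ t⁴ + t³ + t + 1 (mod t⁵ + t⁴ + t³ + t + 1).
Reduced: t³ + t + 1.

0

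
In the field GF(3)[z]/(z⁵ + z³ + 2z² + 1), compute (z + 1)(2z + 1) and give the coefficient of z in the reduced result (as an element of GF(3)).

0

Multiply in GF(3)[z]: (z + 1)·(2z + 1) = 2z² + 1.
Reduced: 2z² + 1.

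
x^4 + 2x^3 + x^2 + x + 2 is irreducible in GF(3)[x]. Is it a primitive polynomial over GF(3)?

Yes

Write f(x) = x^4 + 2x^3 + x^2 + x + 2.
|GF(3^4)^×| = 3^4 − 1 = 80. Prime factorization: 80 = 2^4·5.
f is primitive ⇔ x has order 80 in GF(3)[x]/(f), i.e. x^(80/q) ≠ 1 for each prime q | 80.
x^(40) mod f = 2.
x^(16) mod f = x^3 + 1.
None equal 1, so x has full order 80; f is primitive.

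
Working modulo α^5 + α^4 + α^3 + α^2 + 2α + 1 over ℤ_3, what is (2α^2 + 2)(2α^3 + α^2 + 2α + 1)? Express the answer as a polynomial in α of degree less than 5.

α^4 + α^3 + 2α + 1

Multiply in ℤ_3[α]: (2α^2 + 2)·(2α^3 + α^2 + 2α + 1) = α^5 + 2α^4 + 2α^3 + α^2 + α + 2.
Reduce using α^5 ≡ 2α^4 + 2α^3 + 2α^2 + α + 2 (mod α^5 + α^4 + α^3 + α^2 + 2α + 1).
Reduced: α^4 + α^3 + 2α + 1.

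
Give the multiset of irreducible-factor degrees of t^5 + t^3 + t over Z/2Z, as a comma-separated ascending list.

Write g(t) = t^5 + t^3 + t.
Roots in Z/2Z: g(0) = 0 → root; g(1) = 1.
Linear factors from roots: (t).
Complete factorization: g(t) = (t)·(t^2 + t + 1)^2.
Factor degrees with multiplicity: 1 + 2 + 2 = 5.

1, 2, 2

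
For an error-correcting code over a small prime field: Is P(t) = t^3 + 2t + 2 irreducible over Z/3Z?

Check for roots in Z/3Z: P(0) = 2; P(1) = 2; P(2) = 2.
No roots. A degree-3 polynomial over a field with no linear factor is irreducible.

Yes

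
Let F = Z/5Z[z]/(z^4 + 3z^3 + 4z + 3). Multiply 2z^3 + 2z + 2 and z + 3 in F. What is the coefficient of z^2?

2

Multiply in Z/5Z[z]: (2z^3 + 2z + 2)·(z + 3) = 2z^4 + z^3 + 2z^2 + 3z + 1.
Reduce using z^4 ≡ 2z^3 + z + 2 (mod z^4 + 3z^3 + 4z + 3).
Reduced: 2z^2.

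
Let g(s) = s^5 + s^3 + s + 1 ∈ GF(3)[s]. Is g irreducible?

Check for roots in GF(3): g(0) = 1; g(1) = 1; g(2) = 1.
No roots, so no linear factors.
Monic irreducibles of degree 2 over GF(3): s^2 + 1, s^2 + s - 1, s^2 - s - 1.
None of them divide g (all give nonzero remainder).
No irreducible factor of degree ≤ 2 exists, so g is irreducible over GF(3).

Yes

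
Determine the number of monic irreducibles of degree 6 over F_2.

Gauss's count: N_{2}(6) = (1/6) Σ_{d|6} μ(6/d)·2^d.
Divisors of 6: 1, 2, 3, 6; μ(6/d) for each: 1, -1, -1, 1.
Σ = 2^1 − 2^2 − 2^3 + 2^6 = 54.
N = 54/6 = 9.

9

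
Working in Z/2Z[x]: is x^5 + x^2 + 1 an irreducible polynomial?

Write h(x) = x^5 + x^2 + 1.
Check for roots in Z/2Z: h(0) = 1; h(1) = 1.
No roots, so no linear factors.
Monic irreducibles of degree 2 over GF(2): x^2 + x + 1.
None of them divide h (all give nonzero remainder).
No irreducible factor of degree ≤ 2 exists, so h is irreducible over GF(2).

Yes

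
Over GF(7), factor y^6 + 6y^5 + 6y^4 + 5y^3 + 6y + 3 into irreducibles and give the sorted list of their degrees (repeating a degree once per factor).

1, 1, 2, 2

Write h(y) = y^6 + 6y^5 + 6y^4 + 5y^3 + 6y + 3.
Linear factors from roots: (y + 1).
Complete factorization: h(y) = (y + 1)^2·(y^2 + 2y + 2)·(y^2 + 2y + 5).
Factor degrees with multiplicity: 1 + 1 + 2 + 2 = 6.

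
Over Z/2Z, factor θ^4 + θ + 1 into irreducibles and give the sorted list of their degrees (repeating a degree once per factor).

4

Write h(θ) = θ^4 + θ + 1.
Roots in Z/2Z: h(0) = 1; h(1) = 1.
Complete factorization: h(θ) = (θ^4 + θ + 1).
Factor degrees with multiplicity: 4 = 4.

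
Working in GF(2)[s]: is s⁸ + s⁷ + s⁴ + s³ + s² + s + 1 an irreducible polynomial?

Write m(s) = s⁸ + s⁷ + s⁴ + s³ + s² + s + 1.
Check for roots in GF(2): m(0) = 1; m(1) = 1.
No roots, so no linear factors.
Monic irreducibles of degree 2 over GF(2): s² + s + 1.
None of them divide m (all give nonzero remainder).
Monic irreducibles of degree 3 over GF(2): s³ + s + 1, s³ + s² + 1.
None of them divide m (all give nonzero remainder).
Monic irreducibles of degree 4 over GF(2): s⁴ + s + 1, s⁴ + s³ + 1, s⁴ + s³ + s² + s + 1.
None of them divide m (all give nonzero remainder).
No irreducible factor of degree ≤ 4 exists, so m is irreducible over GF(2).

Yes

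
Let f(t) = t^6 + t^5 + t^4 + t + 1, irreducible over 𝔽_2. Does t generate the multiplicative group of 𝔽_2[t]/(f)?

|GF(2^6)^×| = 2^6 − 1 = 63. Prime factorization: 63 = 3^2·7.
f is primitive ⇔ t has order 63 in GF(2)[t]/(f), i.e. t^(63/q) ≠ 1 for each prime q | 63.
t^(21) mod f = t^4 + t^3 + 1.
t^(9) mod f = t^5 + t^2 + t + 1.
None equal 1, so t has full order 63; f is primitive.

Yes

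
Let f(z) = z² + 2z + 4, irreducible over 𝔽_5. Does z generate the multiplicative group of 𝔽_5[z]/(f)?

No

|GF(5^2)^×| = 5^2 − 1 = 24. Prime factorization: 24 = 2^3·3.
f is primitive ⇔ z has order 24 in GF(5)[z]/(f), i.e. z^(24/q) ≠ 1 for each prime q | 24.
z^(12) mod f = 1
z^(8) mod f = 2z + 4.
Since z^(12) = 1, the order of z divides 12 < 24; not primitive.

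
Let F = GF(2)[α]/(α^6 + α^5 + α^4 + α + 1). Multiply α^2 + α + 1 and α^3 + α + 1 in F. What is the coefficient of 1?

Multiply in GF(2)[α]: (α^2 + α + 1)·(α^3 + α + 1) = α^5 + α^4 + 1.
Reduced: α^5 + α^4 + 1.

1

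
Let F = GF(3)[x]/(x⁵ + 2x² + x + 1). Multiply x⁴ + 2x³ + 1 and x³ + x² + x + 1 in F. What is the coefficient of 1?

1

Multiply in GF(3)[x]: (x⁴ + 2x³ + 1)·(x³ + x² + x + 1) = x⁷ + x² + x + 1.
Reduce using x⁵ ≡ x² + 2x + 2 (mod x⁵ + 2x² + x + 1).
Reduced: x⁴ + 2x³ + x + 1.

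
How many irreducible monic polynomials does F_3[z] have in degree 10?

By the necklace-counting formula, N_3(10) = (1/10) Σ_{d|10} μ(10/d)·3^d.
Divisors of 10: 1, 2, 5, 10; μ(10/d) for each: 1, -1, -1, 1.
Σ = 3^1 − 3^2 − 3^5 + 3^10 = 58800.
N = 58800/10 = 5880.

5880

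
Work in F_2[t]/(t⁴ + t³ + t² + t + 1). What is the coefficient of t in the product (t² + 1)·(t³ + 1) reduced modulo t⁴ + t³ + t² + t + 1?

Multiply in F_2[t]: (t² + 1)·(t³ + 1) = t⁵ + t³ + t² + 1.
Reduce using t⁴ ≡ t³ + t² + t + 1 (mod t⁴ + t³ + t² + t + 1).
Reduced: t³ + t².

0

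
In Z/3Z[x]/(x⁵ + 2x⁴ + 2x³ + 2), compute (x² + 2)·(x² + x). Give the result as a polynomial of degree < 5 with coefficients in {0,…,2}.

Multiply in Z/3Z[x]: (x² + 2)·(x² + x) = x⁴ + x³ + 2x² + 2x.
Reduced: x⁴ + x³ + 2x² + 2x.

x^4 + x^3 + 2x^2 + 2x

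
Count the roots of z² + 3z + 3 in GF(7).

2

Write f(z) = z² + 3z + 3.
Evaluate at each of the 7 elements of GF(7):
f(0) = 3; f(1) = 0 → root; f(2) = 6; f(3) = 0 → root; f(4) = 3; f(5) = 1; f(6) = 1.
Roots: {1, 3}.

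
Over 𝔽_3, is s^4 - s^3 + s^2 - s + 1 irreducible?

Write m(s) = s^4 - s^3 + s^2 - s + 1.
Check for roots in 𝔽_3: m(0) = 1; m(1) = 1; m(2) = 2.
No roots, so no linear factors.
Monic irreducibles of degree 2 over GF(3): s^2 + 1, s^2 + s - 1, s^2 - s - 1.
None of them divide m (all give nonzero remainder).
No irreducible factor of degree ≤ 2 exists, so m is irreducible over GF(3).

Yes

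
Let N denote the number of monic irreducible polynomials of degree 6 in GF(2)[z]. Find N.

x^(2^6) − x is the product of all monic irreducibles of degree dividing 6; Möbius inversion gives N = (1/6) Σ μ(6/d)·2^d.
Divisors of 6: 1, 2, 3, 6; μ(6/d) for each: 1, -1, -1, 1.
Σ = 2^1 − 2^2 − 2^3 + 2^6 = 54.
N = 54/6 = 9.

9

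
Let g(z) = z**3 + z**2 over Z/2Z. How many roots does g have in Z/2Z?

Evaluate at each of the 2 elements of Z/2Z:
g(0) = 0 → root; g(1) = 0 → root.
Roots: {0, 1}.

2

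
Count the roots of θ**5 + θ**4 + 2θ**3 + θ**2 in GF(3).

Write h(θ) = θ**5 + θ**4 + 2θ**3 + θ**2.
Evaluate at each of the 3 elements of GF(3):
h(0) = 0 → root; h(1) = 2; h(2) = 2.
Roots: {0}.

1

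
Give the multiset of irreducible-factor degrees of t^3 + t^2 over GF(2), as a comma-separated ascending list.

1, 1, 1

Write g(t) = t^3 + t^2.
Roots in GF(2): g(0) = 0 → root; g(1) = 0 → root.
Linear factors from roots: (t), (t + 1).
Complete factorization: g(t) = (t + 1)·(t)^2.
Factor degrees with multiplicity: 1 + 1 + 1 = 3.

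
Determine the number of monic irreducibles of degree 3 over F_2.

The number of monic irreducibles of degree 3 over GF(2) is (1/3)·Σ_{d∣3} μ(3/d) 2^d.
Divisors of 3: 1, 3; μ(3/d) for each: -1, 1.
Σ = − 2^1 + 2^3 = 6.
N = 6/3 = 2.

2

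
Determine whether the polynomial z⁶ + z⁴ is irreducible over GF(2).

No

Write P(z) = z⁶ + z⁴.
Check for roots in GF(2): P(0) = 0 → root; P(1) = 0 → root.
P(0) = 0, so (z) divides P(z); P is reducible.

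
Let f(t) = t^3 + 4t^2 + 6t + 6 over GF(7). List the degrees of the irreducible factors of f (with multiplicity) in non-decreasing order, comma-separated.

Linear factors from roots: (t + 5).
Complete factorization: f(t) = (t + 5)·(t^2 + 6t + 4).
Factor degrees with multiplicity: 1 + 2 = 3.

1, 2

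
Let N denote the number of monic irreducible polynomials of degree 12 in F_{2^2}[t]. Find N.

By the necklace-counting formula, N_4(12) = (1/12) Σ_{d|12} μ(12/d)·4^d.
Divisors of 12: 1, 2, 3, 4, 6, 12; μ(12/d) for each: 0, 1, 0, -1, -1, 1.
Σ = 4^2 − 4^4 − 4^6 + 4^12 = 16772880.
N = 16772880/12 = 1397740.

1397740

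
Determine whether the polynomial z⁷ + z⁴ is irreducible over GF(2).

Write P(z) = z⁷ + z⁴.
Check for roots in GF(2): P(0) = 0 → root; P(1) = 0 → root.
P(0) = 0, so (z) divides P(z); P is reducible.

No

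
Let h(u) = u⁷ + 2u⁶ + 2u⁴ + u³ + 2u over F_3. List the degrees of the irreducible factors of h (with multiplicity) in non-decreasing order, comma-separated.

1, 1, 2, 3

Roots in F_3: h(0) = 0 → root; h(1) = 2; h(2) = 0 → root.
Linear factors from roots: (u), (u + 1).
Complete factorization: h(u) = (u)·(u + 1)·(u² + 1)·(u³ + u² + u + 2).
Factor degrees with multiplicity: 1 + 1 + 2 + 3 = 7.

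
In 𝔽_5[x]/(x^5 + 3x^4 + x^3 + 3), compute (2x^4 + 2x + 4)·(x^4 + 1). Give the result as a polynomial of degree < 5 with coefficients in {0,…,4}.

Multiply in 𝔽_5[x]: (2x^4 + 2x + 4)·(x^4 + 1) = 2x^8 + 2x^5 + x^4 + 2x + 4.
Reduce using x^5 ≡ 2x^4 + 4x^3 + 2 (mod x^5 + 3x^4 + x^3 + 3).
Reduced: 4x^3 + 3x^2 + 4x + 4.

4x^3 + 3x^2 + 4x + 4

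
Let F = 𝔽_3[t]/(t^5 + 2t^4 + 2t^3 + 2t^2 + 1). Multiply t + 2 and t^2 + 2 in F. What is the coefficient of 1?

1

Multiply in 𝔽_3[t]: (t + 2)·(t^2 + 2) = t^3 + 2t^2 + 2t + 1.
Reduced: t^3 + 2t^2 + 2t + 1.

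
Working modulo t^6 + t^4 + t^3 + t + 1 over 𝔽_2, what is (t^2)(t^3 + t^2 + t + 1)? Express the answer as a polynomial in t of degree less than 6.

t^5 + t^4 + t^3 + t^2

Multiply in 𝔽_2[t]: (t^2)·(t^3 + t^2 + t + 1) = t^5 + t^4 + t^3 + t^2.
Reduced: t^5 + t^4 + t^3 + t^2.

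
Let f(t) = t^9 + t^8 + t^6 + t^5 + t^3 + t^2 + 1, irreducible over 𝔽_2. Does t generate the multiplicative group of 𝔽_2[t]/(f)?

Yes

|GF(2^9)^×| = 2^9 − 1 = 511. Prime factorization: 511 = 7·73.
f is primitive ⇔ t has order 511 in GF(2)[t]/(f), i.e. t^(511/q) ≠ 1 for each prime q | 511.
t^(73) mod f = t^8 + t^7 + t^6 + t^5 + t.
t^(7) mod f = t^7.
None equal 1, so t has full order 511; f is primitive.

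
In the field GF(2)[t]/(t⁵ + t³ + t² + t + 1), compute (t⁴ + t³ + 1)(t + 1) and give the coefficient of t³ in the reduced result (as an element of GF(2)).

0

Multiply in GF(2)[t]: (t⁴ + t³ + 1)·(t + 1) = t⁵ + t³ + t + 1.
Reduce using t⁵ ≡ t³ + t² + t + 1 (mod t⁵ + t³ + t² + t + 1).
Reduced: t².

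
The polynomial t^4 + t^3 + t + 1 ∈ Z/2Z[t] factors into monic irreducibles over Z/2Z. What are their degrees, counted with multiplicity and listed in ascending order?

Write f(t) = t^4 + t^3 + t + 1.
Roots in Z/2Z: f(0) = 1; f(1) = 0 → root.
Linear factors from roots: (t + 1).
Complete factorization: f(t) = (t + 1)^2·(t^2 + t + 1).
Factor degrees with multiplicity: 1 + 1 + 2 = 4.

1, 1, 2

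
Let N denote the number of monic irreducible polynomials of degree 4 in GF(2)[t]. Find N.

3

The number of monic irreducibles of degree 4 over GF(2) is (1/4)·Σ_{d∣4} μ(4/d) 2^d.
Divisors of 4: 1, 2, 4; μ(4/d) for each: 0, -1, 1.
Σ = − 2^2 + 2^4 = 12.
N = 12/4 = 3.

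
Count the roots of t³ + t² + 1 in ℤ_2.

Write f(t) = t³ + t² + 1.
Evaluate at each of the 2 elements of ℤ_2:
f(0) = 1; f(1) = 1.
No element is a root.

0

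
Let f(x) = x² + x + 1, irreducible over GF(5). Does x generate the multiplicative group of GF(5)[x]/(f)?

|GF(5^2)^×| = 5^2 − 1 = 24. Prime factorization: 24 = 2^3·3.
f is primitive ⇔ x has order 24 in GF(5)[x]/(f), i.e. x^(24/q) ≠ 1 for each prime q | 24.
x^(12) mod f = 1
x^(8) mod f = 4x + 4.
Since x^(12) = 1, the order of x divides 12 < 24; not primitive.

No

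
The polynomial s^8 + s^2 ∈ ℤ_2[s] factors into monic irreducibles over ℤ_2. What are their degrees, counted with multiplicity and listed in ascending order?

1, 1, 1, 1, 2, 2

Write h(s) = s^8 + s^2.
Roots in ℤ_2: h(0) = 0 → root; h(1) = 0 → root.
Linear factors from roots: (s), (s + 1).
Complete factorization: h(s) = (s)^2·(s + 1)^2·(s^2 + s + 1)^2.
Factor degrees with multiplicity: 1 + 1 + 1 + 1 + 2 + 2 = 8.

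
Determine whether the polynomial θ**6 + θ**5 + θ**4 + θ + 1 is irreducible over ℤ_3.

Write g(θ) = θ**6 + θ**5 + θ**4 + θ + 1.
Check for roots in ℤ_3: g(0) = 1; g(1) = 2; g(2) = 1.
No roots, so no linear factors.
Monic irreducibles of degree 2 over GF(3): θ**2 + 1, θ**2 + θ + 2, θ**2 + 2θ + 2.
None of them divide g (all give nonzero remainder).
Degree-3 irreducible divisors: test the 8 monic irreducibles of degree 3 over GF(3).
None of them divide g (all give nonzero remainder).
No irreducible factor of degree ≤ 3 exists, so g is irreducible over GF(3).

Yes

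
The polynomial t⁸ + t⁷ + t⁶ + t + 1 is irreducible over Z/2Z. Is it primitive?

Yes

Write f(t) = t⁸ + t⁷ + t⁶ + t + 1.
|GF(2^8)^×| = 2^8 − 1 = 255. Prime factorization: 255 = 3·5·17.
f is primitive ⇔ t has order 255 in GF(2)[t]/(f), i.e. t^(255/q) ≠ 1 for each prime q | 255.
t^(85) mod f = t⁷ + t⁵ + t³ + t².
t^(51) mod f = t⁷ + t⁴ + t + 1.
t^(15) mod f = t⁷ + t⁶ + t⁵ + t³ + t² + t.
None equal 1, so t has full order 255; f is primitive.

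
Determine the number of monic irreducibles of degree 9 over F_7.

x^(7^9) − x is the product of all monic irreducibles of degree dividing 9; Möbius inversion gives N = (1/9) Σ μ(9/d)·7^d.
Divisors of 9: 1, 3, 9; μ(9/d) for each: 0, -1, 1.
Σ = − 7^3 + 7^9 = 40353264.
N = 40353264/9 = 4483696.

4483696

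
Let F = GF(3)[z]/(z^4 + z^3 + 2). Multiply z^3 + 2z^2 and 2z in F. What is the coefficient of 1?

2

Multiply in GF(3)[z]: (z^3 + 2z^2)·(2z) = 2z^4 + z^3.
Reduce using z^4 ≡ 2z^3 + 1 (mod z^4 + z^3 + 2).
Reduced: 2z^3 + 2.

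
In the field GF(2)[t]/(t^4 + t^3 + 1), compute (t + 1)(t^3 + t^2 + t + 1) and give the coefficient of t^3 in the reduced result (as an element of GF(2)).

Multiply in GF(2)[t]: (t + 1)·(t^3 + t^2 + t + 1) = t^4 + 1.
Reduce using t^4 ≡ t^3 + 1 (mod t^4 + t^3 + 1).
Reduced: t^3.

1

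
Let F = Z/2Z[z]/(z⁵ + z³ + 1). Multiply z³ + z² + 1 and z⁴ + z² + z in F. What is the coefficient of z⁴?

0

Multiply in Z/2Z[z]: (z³ + z² + 1)·(z⁴ + z² + z) = z⁷ + z⁶ + z⁵ + z⁴ + z³ + z² + z.
Reduce using z⁵ ≡ z³ + 1 (mod z⁵ + z³ + 1).
Reduced: z³.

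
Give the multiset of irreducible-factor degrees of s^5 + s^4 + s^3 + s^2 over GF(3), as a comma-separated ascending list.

1, 1, 1, 2

Write h(s) = s^5 + s^4 + s^3 + s^2.
Roots in GF(3): h(0) = 0 → root; h(1) = 1; h(2) = 0 → root.
Linear factors from roots: (s), (s + 1).
Complete factorization: h(s) = (s + 1)·(s)^2·(s^2 + 1).
Factor degrees with multiplicity: 1 + 1 + 1 + 2 = 5.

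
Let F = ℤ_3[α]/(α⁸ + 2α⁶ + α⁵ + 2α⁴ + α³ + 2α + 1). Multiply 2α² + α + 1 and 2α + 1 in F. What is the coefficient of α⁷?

Multiply in ℤ_3[α]: (2α² + α + 1)·(2α + 1) = α³ + α² + 1.
Reduced: α³ + α² + 1.

0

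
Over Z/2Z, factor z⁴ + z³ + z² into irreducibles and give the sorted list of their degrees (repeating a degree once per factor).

1, 1, 2

Write g(z) = z⁴ + z³ + z².
Roots in Z/2Z: g(0) = 0 → root; g(1) = 1.
Linear factors from roots: (z).
Complete factorization: g(z) = (z)^2·(z² + z + 1).
Factor degrees with multiplicity: 1 + 1 + 2 = 4.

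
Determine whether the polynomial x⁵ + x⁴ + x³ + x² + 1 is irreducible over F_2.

Write P(x) = x⁵ + x⁴ + x³ + x² + 1.
Check for roots in F_2: P(0) = 1; P(1) = 1.
No roots, so no linear factors.
Monic irreducibles of degree 2 over GF(2): x² + x + 1.
None of them divide P (all give nonzero remainder).
No irreducible factor of degree ≤ 2 exists, so P is irreducible over GF(2).

Yes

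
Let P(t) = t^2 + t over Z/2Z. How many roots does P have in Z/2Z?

2

Evaluate at each of the 2 elements of Z/2Z:
P(0) = 0 → root; P(1) = 0 → root.
Roots: {0, 1}.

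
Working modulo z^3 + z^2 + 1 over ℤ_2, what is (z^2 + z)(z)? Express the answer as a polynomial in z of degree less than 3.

Multiply in ℤ_2[z]: (z^2 + z)·(z) = z^3 + z^2.
Reduce using z^3 ≡ z^2 + 1 (mod z^3 + z^2 + 1).
Reduced: 1.

1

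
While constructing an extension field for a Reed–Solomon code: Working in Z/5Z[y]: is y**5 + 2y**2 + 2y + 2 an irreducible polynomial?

Write P(y) = y**5 + 2y**2 + 2y + 2.
Check for roots in Z/5Z: P(0) = 2; P(1) = 2; P(2) = 1; P(3) = 4; P(4) = 1.
No roots, so no linear factors.
Degree-2 irreducible divisors: test the 10 monic irreducibles of degree 2 over GF(5).
None of them divide P (all give nonzero remainder).
No irreducible factor of degree ≤ 2 exists, so P is irreducible over GF(5).

Yes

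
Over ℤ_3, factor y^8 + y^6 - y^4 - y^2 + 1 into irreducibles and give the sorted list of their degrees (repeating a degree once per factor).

4, 4

Write f(y) = y^8 + y^6 - y^4 - y^2 + 1.
Roots in ℤ_3: f(0) = 1; f(1) = 1; f(2) = 1.
Complete factorization: f(y) = (y^4 - y^2 - 1)^2.
Factor degrees with multiplicity: 4 + 4 = 8.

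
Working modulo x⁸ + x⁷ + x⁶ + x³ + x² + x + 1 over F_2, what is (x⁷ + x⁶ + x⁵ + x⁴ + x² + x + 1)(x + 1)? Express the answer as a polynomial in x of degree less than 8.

Multiply in F_2[x]: (x⁷ + x⁶ + x⁵ + x⁴ + x² + x + 1)·(x + 1) = x⁸ + x⁴ + x³ + 1.
Reduce using x⁸ ≡ x⁷ + x⁶ + x³ + x² + x + 1 (mod x⁸ + x⁷ + x⁶ + x³ + x² + x + 1).
Reduced: x⁷ + x⁶ + x⁴ + x² + x.

x^7 + x^6 + x^4 + x^2 + x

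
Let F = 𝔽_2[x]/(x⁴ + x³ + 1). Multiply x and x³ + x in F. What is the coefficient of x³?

1

Multiply in 𝔽_2[x]: (x)·(x³ + x) = x⁴ + x².
Reduce using x⁴ ≡ x³ + 1 (mod x⁴ + x³ + 1).
Reduced: x³ + x² + 1.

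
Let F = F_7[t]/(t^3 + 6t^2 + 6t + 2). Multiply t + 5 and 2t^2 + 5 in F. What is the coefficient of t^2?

5

Multiply in F_7[t]: (t + 5)·(2t^2 + 5) = 2t^3 + 3t^2 + 5t + 4.
Reduce using t^3 ≡ t^2 + t + 5 (mod t^3 + 6t^2 + 6t + 2).
Reduced: 5t^2.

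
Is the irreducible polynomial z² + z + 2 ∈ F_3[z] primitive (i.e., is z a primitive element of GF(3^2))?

Yes

Write f(z) = z² + z + 2.
|GF(3^2)^×| = 3^2 − 1 = 8. Prime factorization: 8 = 2^3.
f is primitive ⇔ z has order 8 in GF(3)[z]/(f), i.e. z^(8/q) ≠ 1 for each prime q | 8.
z^(4) mod f = 2.
None equal 1, so z has full order 8; f is primitive.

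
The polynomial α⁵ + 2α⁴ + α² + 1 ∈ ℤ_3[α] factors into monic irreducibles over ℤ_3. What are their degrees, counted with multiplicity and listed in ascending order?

Write h(α) = α⁵ + 2α⁴ + α² + 1.
Roots in ℤ_3: h(0) = 1; h(1) = 2; h(2) = 0 → root.
Linear factors from roots: (α + 1).
Complete factorization: h(α) = (α + 1)·(α² + 2α + 2)^2.
Factor degrees with multiplicity: 1 + 2 + 2 = 5.

1, 2, 2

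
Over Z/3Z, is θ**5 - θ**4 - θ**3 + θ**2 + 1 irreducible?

Write f(θ) = θ**5 - θ**4 - θ**3 + θ**2 + 1.
Check for roots in Z/3Z: f(0) = 1; f(1) = 1; f(2) = 1.
No roots, so no linear factors.
Monic irreducibles of degree 2 over GF(3): θ**2 + 1, θ**2 + θ - 1, θ**2 - θ - 1.
None of them divide f (all give nonzero remainder).
No irreducible factor of degree ≤ 2 exists, so f is irreducible over GF(3).

Yes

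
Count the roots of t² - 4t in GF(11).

Write h(t) = t² - 4t.
Evaluate at each of the 11 elements of GF(11):
h(0) = 0 → root; h(1) = 8; h(2) = 7; h(3) = 8; h(4) = 0 → root; h(5) = 5; h(6) = 1; h(7) = 10; h(8) = 10; h(9) = 1; h(10) = 5.
Roots: {0, 4}.

2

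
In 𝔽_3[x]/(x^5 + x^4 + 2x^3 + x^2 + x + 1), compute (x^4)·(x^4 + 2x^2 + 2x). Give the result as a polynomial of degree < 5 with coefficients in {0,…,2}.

Multiply in 𝔽_3[x]: (x^4)·(x^4 + 2x^2 + 2x) = x^8 + 2x^6 + 2x^5.
Reduce using x^5 ≡ 2x^4 + x^3 + 2x^2 + 2x + 2 (mod x^5 + x^4 + 2x^3 + x^2 + x + 1).
Reduced: 2x^4 + x^3 + x^2 + 1.

2x^4 + x^3 + x^2 + 1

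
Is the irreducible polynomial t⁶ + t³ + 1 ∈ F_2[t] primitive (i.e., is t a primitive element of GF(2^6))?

No

Write f(t) = t⁶ + t³ + 1.
|GF(2^6)^×| = 2^6 − 1 = 63. Prime factorization: 63 = 3^2·7.
f is primitive ⇔ t has order 63 in GF(2)[t]/(f), i.e. t^(63/q) ≠ 1 for each prime q | 63.
t^(21) mod f = t³.
t^(9) mod f = 1
Since t^(9) = 1, the order of t divides 9 < 63; not primitive.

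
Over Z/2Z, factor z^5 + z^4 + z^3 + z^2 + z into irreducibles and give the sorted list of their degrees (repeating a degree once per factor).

Write g(z) = z^5 + z^4 + z^3 + z^2 + z.
Roots in Z/2Z: g(0) = 0 → root; g(1) = 1.
Linear factors from roots: (z).
Complete factorization: g(z) = (z)·(z^4 + z^3 + z^2 + z + 1).
Factor degrees with multiplicity: 1 + 4 = 5.

1, 4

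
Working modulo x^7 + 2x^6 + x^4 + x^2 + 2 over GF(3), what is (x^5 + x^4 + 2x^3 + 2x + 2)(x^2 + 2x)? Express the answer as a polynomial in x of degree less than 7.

x^6 + x^5 + 2x^3 + 2x^2 + x + 1

Multiply in GF(3)[x]: (x^5 + x^4 + 2x^3 + 2x + 2)·(x^2 + 2x) = x^7 + x^5 + x^4 + 2x^3 + x.
Reduce using x^7 ≡ x^6 + 2x^4 + 2x^2 + 1 (mod x^7 + 2x^6 + x^4 + x^2 + 2).
Reduced: x^6 + x^5 + 2x^3 + 2x^2 + x + 1.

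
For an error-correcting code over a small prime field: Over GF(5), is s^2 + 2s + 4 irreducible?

Write P(s) = s^2 + 2s + 4.
Check for roots in GF(5): P(0) = 4; P(1) = 2; P(2) = 2; P(3) = 4; P(4) = 3.
No roots. A degree-2 polynomial over a field with no linear factor is irreducible.

Yes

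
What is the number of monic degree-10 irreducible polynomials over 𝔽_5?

976248

The number of monic irreducibles of degree 10 over GF(5) is (1/10)·Σ_{d∣10} μ(10/d) 5^d.
Divisors of 10: 1, 2, 5, 10; μ(10/d) for each: 1, -1, -1, 1.
Σ = 5^1 − 5^2 − 5^5 + 5^10 = 9762480.
N = 9762480/10 = 976248.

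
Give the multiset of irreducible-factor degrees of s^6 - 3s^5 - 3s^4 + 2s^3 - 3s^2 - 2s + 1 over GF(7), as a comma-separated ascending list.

1, 1, 2, 2

Write h(s) = s^6 - 3s^5 - 3s^4 + 2s^3 - 3s^2 - 2s + 1.
Linear factors from roots: (s - 1), (s + 3).
Complete factorization: h(s) = (s + 3)·(s - 1)·(s^2 + 1)·(s^2 + 2s + 2).
Factor degrees with multiplicity: 1 + 1 + 2 + 2 = 6.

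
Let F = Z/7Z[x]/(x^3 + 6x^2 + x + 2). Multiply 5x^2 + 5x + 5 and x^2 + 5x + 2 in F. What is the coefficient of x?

Multiply in Z/7Z[x]: (5x^2 + 5x + 5)·(x^2 + 5x + 2) = 5x^4 + 2x^3 + 5x^2 + 3.
Reduce using x^3 ≡ x^2 + 6x + 5 (mod x^3 + 6x^2 + x + 2).
Reduced: 4x + 3.

4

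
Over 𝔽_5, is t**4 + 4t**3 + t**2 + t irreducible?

Write P(t) = t**4 + 4t**3 + t**2 + t.
Check for roots in 𝔽_5: P(0) = 0 → root; P(1) = 2; P(2) = 4; P(3) = 1; P(4) = 2.
P(0) = 0, so (t) divides P(t); P is reducible.

No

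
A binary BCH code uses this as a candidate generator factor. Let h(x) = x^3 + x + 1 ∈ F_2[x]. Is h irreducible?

Check for roots in F_2: h(0) = 1; h(1) = 1.
No roots. A degree-3 polynomial over a field with no linear factor is irreducible.

Yes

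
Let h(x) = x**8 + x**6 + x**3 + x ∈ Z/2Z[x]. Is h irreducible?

No

Check for roots in Z/2Z: h(0) = 0 → root; h(1) = 0 → root.
h(0) = 0, so (x) divides h(x); h is reducible.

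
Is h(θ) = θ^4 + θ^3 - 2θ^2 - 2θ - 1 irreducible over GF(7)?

Check for roots in GF(7): h(0) = 6; h(1) = 4; h(2) = 4; h(3) = 6; h(4) = 6; h(5) = 3; h(6) = 6.
No roots, so no linear factors.
Degree-2 irreducible divisors: test the 21 monic irreducibles of degree 2 over GF(7).
None of them divide h (all give nonzero remainder).
No irreducible factor of degree ≤ 2 exists, so h is irreducible over GF(7).

Yes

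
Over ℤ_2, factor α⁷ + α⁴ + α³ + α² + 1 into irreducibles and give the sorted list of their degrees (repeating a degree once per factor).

Write h(α) = α⁷ + α⁴ + α³ + α² + 1.
Roots in ℤ_2: h(0) = 1; h(1) = 1.
Complete factorization: h(α) = (α⁷ + α⁴ + α³ + α² + 1).
Factor degrees with multiplicity: 7 = 7.

7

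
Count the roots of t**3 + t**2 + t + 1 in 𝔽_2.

1

Write f(t) = t**3 + t**2 + t + 1.
Evaluate at each of the 2 elements of 𝔽_2:
f(0) = 1; f(1) = 0 → root.
Roots: {1}.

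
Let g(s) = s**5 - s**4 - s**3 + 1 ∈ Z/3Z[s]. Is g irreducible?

No

Check for roots in Z/3Z: g(0) = 1; g(1) = 0 → root; g(2) = 0 → root.
g(1) = 0, so (s − 1) divides g(s); g is reducible.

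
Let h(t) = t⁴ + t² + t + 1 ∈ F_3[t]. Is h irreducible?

Yes

Check for roots in F_3: h(0) = 1; h(1) = 1; h(2) = 2.
No roots, so no linear factors.
Monic irreducibles of degree 2 over GF(3): t² + 1, t² + t - 1, t² - t - 1.
None of them divide h (all give nonzero remainder).
No irreducible factor of degree ≤ 2 exists, so h is irreducible over GF(3).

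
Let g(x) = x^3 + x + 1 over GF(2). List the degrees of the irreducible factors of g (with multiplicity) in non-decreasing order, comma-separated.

3

Roots in GF(2): g(0) = 1; g(1) = 1.
Complete factorization: g(x) = (x^3 + x + 1).
Factor degrees with multiplicity: 3 = 3.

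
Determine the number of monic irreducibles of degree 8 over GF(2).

x^(2^8) − x is the product of all monic irreducibles of degree dividing 8; Möbius inversion gives N = (1/8) Σ μ(8/d)·2^d.
Divisors of 8: 1, 2, 4, 8; μ(8/d) for each: 0, 0, -1, 1.
Σ = − 2^4 + 2^8 = 240.
N = 240/8 = 30.

30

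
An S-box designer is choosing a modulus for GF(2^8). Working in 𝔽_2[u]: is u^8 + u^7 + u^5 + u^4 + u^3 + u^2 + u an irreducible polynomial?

Write f(u) = u^8 + u^7 + u^5 + u^4 + u^3 + u^2 + u.
Check for roots in 𝔽_2: f(0) = 0 → root; f(1) = 1.
f(0) = 0, so (u) divides f(u); f is reducible.

No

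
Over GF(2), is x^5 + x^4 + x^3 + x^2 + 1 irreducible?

Yes

Write P(x) = x^5 + x^4 + x^3 + x^2 + 1.
Check for roots in GF(2): P(0) = 1; P(1) = 1.
No roots, so no linear factors.
Monic irreducibles of degree 2 over GF(2): x^2 + x + 1.
None of them divide P (all give nonzero remainder).
No irreducible factor of degree ≤ 2 exists, so P is irreducible over GF(2).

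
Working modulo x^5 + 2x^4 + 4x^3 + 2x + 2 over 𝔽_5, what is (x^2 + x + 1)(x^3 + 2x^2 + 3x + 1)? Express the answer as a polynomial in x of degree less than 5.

x^4 + 2x^3 + x^2 + 2x + 4

Multiply in 𝔽_5[x]: (x^2 + x + 1)·(x^3 + 2x^2 + 3x + 1) = x^5 + 3x^4 + x^3 + x^2 + 4x + 1.
Reduce using x^5 ≡ 3x^4 + x^3 + 3x + 3 (mod x^5 + 2x^4 + 4x^3 + 2x + 2).
Reduced: x^4 + 2x^3 + x^2 + 2x + 4.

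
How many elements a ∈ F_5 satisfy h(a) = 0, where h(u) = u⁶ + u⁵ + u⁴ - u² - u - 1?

Evaluate at each of the 5 elements of F_5:
h(0) = 4; h(1) = 0 → root; h(2) = 0 → root; h(3) = 0 → root; h(4) = 0 → root.
Roots: {1, 2, 3, 4}.

4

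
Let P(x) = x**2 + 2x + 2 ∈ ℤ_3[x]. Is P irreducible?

Yes

Check for roots in ℤ_3: P(0) = 2; P(1) = 2; P(2) = 1.
No roots. A degree-2 polynomial over a field with no linear factor is irreducible.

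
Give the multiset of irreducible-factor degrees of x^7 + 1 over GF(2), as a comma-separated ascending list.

Write f(x) = x^7 + 1.
Roots in GF(2): f(0) = 1; f(1) = 0 → root.
Linear factors from roots: (x + 1).
Complete factorization: f(x) = (x + 1)·(x^3 + x + 1)·(x^3 + x^2 + 1).
Factor degrees with multiplicity: 1 + 3 + 3 = 7.

1, 3, 3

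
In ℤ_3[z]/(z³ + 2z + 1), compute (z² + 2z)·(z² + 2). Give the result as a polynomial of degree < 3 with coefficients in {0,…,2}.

2z + 1

Multiply in ℤ_3[z]: (z² + 2z)·(z² + 2) = z⁴ + 2z³ + 2z² + z.
Reduce using z³ ≡ z + 2 (mod z³ + 2z + 1).
Reduced: 2z + 1.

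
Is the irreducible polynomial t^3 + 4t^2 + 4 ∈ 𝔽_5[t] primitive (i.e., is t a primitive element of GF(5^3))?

No

Write f(t) = t^3 + 4t^2 + 4.
|GF(5^3)^×| = 5^3 − 1 = 124. Prime factorization: 124 = 2^2·31.
f is primitive ⇔ t has order 124 in GF(5)[t]/(f), i.e. t^(124/q) ≠ 1 for each prime q | 124.
t^(62) mod f = 1
t^(4) mod f = t^2 + t + 1.
Since t^(62) = 1, the order of t divides 62 < 124; not primitive.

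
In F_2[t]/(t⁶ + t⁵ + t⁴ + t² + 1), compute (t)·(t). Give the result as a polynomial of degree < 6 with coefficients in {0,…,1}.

Multiply in F_2[t]: (t)·(t) = t².
Reduced: t².

t^2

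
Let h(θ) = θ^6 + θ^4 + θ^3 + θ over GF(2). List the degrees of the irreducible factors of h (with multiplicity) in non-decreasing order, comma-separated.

Roots in GF(2): h(0) = 0 → root; h(1) = 0 → root.
Linear factors from roots: (θ), (θ + 1).
Complete factorization: h(θ) = (θ)·(θ + 1)^3·(θ^2 + θ + 1).
Factor degrees with multiplicity: 1 + 1 + 1 + 1 + 2 = 6.

1, 1, 1, 1, 2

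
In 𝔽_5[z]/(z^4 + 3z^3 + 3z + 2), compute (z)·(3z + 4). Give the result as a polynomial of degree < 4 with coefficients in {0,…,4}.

Multiply in 𝔽_5[z]: (z)·(3z + 4) = 3z^2 + 4z.
Reduced: 3z^2 + 4z.

3z^2 + 4z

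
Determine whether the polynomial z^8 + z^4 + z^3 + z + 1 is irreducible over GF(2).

Yes

Write m(z) = z^8 + z^4 + z^3 + z + 1.
Check for roots in GF(2): m(0) = 1; m(1) = 1.
No roots, so no linear factors.
Monic irreducibles of degree 2 over GF(2): z^2 + z + 1.
None of them divide m (all give nonzero remainder).
Monic irreducibles of degree 3 over GF(2): z^3 + z + 1, z^3 + z^2 + 1.
None of them divide m (all give nonzero remainder).
Monic irreducibles of degree 4 over GF(2): z^4 + z + 1, z^4 + z^3 + 1, z^4 + z^3 + z^2 + z + 1.
None of them divide m (all give nonzero remainder).
No irreducible factor of degree ≤ 4 exists, so m is irreducible over GF(2).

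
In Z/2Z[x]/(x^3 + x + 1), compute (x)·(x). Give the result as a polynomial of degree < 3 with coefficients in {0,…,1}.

x^2

Multiply in Z/2Z[x]: (x)·(x) = x^2.
Reduced: x^2.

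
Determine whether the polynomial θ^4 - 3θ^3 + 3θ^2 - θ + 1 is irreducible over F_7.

Write h(θ) = θ^4 - 3θ^3 + 3θ^2 - θ + 1.
Check for roots in F_7: h(0) = 1; h(1) = 1; h(2) = 3; h(3) = 4; h(4) = 4; h(5) = 6; h(6) = 2.
No roots, so no linear factors.
Degree-2 irreducible divisors: test the 21 monic irreducibles of degree 2 over GF(7).
None of them divide h (all give nonzero remainder).
No irreducible factor of degree ≤ 2 exists, so h is irreducible over GF(7).

Yes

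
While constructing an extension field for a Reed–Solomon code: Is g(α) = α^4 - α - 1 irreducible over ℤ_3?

Check for roots in ℤ_3: g(0) = 2; g(1) = 2; g(2) = 1.
No roots, so no linear factors.
Monic irreducibles of degree 2 over GF(3): α^2 + 1, α^2 + α - 1, α^2 - α - 1.
None of them divide g (all give nonzero remainder).
No irreducible factor of degree ≤ 2 exists, so g is irreducible over GF(3).

Yes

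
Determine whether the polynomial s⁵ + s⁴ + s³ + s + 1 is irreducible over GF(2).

Write P(s) = s⁵ + s⁴ + s³ + s + 1.
Check for roots in GF(2): P(0) = 1; P(1) = 1.
No roots, so no linear factors.
Monic irreducibles of degree 2 over GF(2): s² + s + 1.
None of them divide P (all give nonzero remainder).
No irreducible factor of degree ≤ 2 exists, so P is irreducible over GF(2).

Yes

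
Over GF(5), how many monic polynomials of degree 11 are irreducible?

4438920

Gauss's count: N_{5}(11) = (1/11) Σ_{d|11} μ(11/d)·5^d.
Divisors of 11: 1, 11; μ(11/d) for each: -1, 1.
Σ = − 5^1 + 5^11 = 48828120.
N = 48828120/11 = 4438920.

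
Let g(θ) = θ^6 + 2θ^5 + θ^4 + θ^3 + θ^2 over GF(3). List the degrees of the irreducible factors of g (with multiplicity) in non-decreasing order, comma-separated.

1, 1, 1, 1, 2

Roots in GF(3): g(0) = 0 → root; g(1) = 0 → root; g(2) = 0 → root.
Linear factors from roots: (θ), (θ + 2), (θ + 1).
Complete factorization: g(θ) = (θ + 1)·(θ + 2)·(θ)^2·(θ^2 + 2θ + 2).
Factor degrees with multiplicity: 1 + 1 + 1 + 1 + 2 = 6.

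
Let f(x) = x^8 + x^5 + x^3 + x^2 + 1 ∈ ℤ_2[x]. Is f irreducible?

Check for roots in ℤ_2: f(0) = 1; f(1) = 1.
No roots, so no linear factors.
Monic irreducibles of degree 2 over GF(2): x^2 + x + 1.
None of them divide f (all give nonzero remainder).
Monic irreducibles of degree 3 over GF(2): x^3 + x + 1, x^3 + x^2 + 1.
None of them divide f (all give nonzero remainder).
Monic irreducibles of degree 4 over GF(2): x^4 + x + 1, x^4 + x^3 + 1, x^4 + x^3 + x^2 + x + 1.
None of them divide f (all give nonzero remainder).
No irreducible factor of degree ≤ 4 exists, so f is irreducible over GF(2).

Yes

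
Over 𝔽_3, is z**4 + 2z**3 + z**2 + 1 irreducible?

Write g(z) = z**4 + 2z**3 + z**2 + 1.
Check for roots in 𝔽_3: g(0) = 1; g(1) = 2; g(2) = 1.
No roots, so no linear factors.
Monic irreducibles of degree 2 over GF(3): z**2 + 1, z**2 + z + 2, z**2 + 2z + 2.
None of them divide g (all give nonzero remainder).
No irreducible factor of degree ≤ 2 exists, so g is irreducible over GF(3).

Yes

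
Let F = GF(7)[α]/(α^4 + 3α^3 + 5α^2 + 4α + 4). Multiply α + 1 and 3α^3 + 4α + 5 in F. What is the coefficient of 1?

Multiply in GF(7)[α]: (α + 1)·(3α^3 + 4α + 5) = 3α^4 + 3α^3 + 4α^2 + 2α + 5.
Reduce using α^4 ≡ 4α^3 + 2α^2 + 3α + 3 (mod α^4 + 3α^3 + 5α^2 + 4α + 4).
Reduced: α^3 + 3α^2 + 4α.

0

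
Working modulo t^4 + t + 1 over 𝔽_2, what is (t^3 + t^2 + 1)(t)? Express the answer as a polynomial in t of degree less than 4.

t^3 + 1

Multiply in 𝔽_2[t]: (t^3 + t^2 + 1)·(t) = t^4 + t^3 + t.
Reduce using t^4 ≡ t + 1 (mod t^4 + t + 1).
Reduced: t^3 + 1.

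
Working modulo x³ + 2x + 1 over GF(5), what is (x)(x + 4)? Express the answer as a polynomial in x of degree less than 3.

Multiply in GF(5)[x]: (x)·(x + 4) = x² + 4x.
Reduced: x² + 4x.

x^2 + 4x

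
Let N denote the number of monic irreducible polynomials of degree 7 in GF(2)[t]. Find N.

The number of monic irreducibles of degree 7 over GF(2) is (1/7)·Σ_{d∣7} μ(7/d) 2^d.
Divisors of 7: 1, 7; μ(7/d) for each: -1, 1.
Σ = − 2^1 + 2^7 = 126.
N = 126/7 = 18.

18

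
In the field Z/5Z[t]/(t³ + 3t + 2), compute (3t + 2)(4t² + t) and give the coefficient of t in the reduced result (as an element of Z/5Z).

Multiply in Z/5Z[t]: (3t + 2)·(4t² + t) = 2t³ + t² + 2t.
Reduce using t³ ≡ 2t + 3 (mod t³ + 3t + 2).
Reduced: t² + t + 1.

1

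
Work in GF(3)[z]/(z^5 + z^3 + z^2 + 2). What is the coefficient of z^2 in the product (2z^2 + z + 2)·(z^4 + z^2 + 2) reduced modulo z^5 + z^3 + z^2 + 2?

Multiply in GF(3)[z]: (2z^2 + z + 2)·(z^4 + z^2 + 2) = 2z^6 + z^5 + z^4 + z^3 + 2z + 1.
Reduce using z^5 ≡ 2z^3 + 2z^2 + 1 (mod z^5 + z^3 + z^2 + 2).
Reduced: 2z^4 + z^3 + 2z^2 + z + 2.

2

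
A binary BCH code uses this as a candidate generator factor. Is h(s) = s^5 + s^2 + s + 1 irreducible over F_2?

No

Check for roots in F_2: h(0) = 1; h(1) = 0 → root.
h(1) = 0, so (s − 1) divides h(s); h is reducible.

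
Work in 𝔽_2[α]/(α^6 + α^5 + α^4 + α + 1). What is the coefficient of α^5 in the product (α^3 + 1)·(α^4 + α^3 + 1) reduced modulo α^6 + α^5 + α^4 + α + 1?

Multiply in 𝔽_2[α]: (α^3 + 1)·(α^4 + α^3 + 1) = α^7 + α^6 + α^4 + 1.
Reduce using α^6 ≡ α^5 + α^4 + α + 1 (mod α^6 + α^5 + α^4 + α + 1).
Reduced: α^5 + α^4 + α^2 + α + 1.

1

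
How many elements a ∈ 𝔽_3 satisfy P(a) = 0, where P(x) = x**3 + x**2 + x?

2

Evaluate at each of the 3 elements of 𝔽_3:
P(0) = 0 → root; P(1) = 0 → root; P(2) = 2.
Roots: {0, 1}.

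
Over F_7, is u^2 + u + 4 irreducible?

Yes

Write g(u) = u^2 + u + 4.
Check for roots in F_7: g(0) = 4; g(1) = 6; g(2) = 3; g(3) = 2; g(4) = 3; g(5) = 6; g(6) = 4.
No roots. A degree-2 polynomial over a field with no linear factor is irreducible.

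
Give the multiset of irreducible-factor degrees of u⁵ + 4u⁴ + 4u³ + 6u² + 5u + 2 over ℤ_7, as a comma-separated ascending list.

Write g(u) = u⁵ + 4u⁴ + 4u³ + 6u² + 5u + 2.
Linear factors from roots: (u + 3).
Complete factorization: g(u) = (u + 3)·(u² + 3u + 5)·(u² + 5u + 2).
Factor degrees with multiplicity: 1 + 2 + 2 = 5.

1, 2, 2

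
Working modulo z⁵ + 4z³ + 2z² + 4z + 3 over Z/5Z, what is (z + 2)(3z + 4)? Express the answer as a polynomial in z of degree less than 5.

3z^2 + 3

Multiply in Z/5Z[z]: (z + 2)·(3z + 4) = 3z² + 3.
Reduced: 3z² + 3.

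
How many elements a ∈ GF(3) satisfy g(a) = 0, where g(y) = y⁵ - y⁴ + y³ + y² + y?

Evaluate at each of the 3 elements of GF(3):
g(0) = 0 → root; g(1) = 0 → root; g(2) = 0 → root.
Roots: {0, 1, 2}.

3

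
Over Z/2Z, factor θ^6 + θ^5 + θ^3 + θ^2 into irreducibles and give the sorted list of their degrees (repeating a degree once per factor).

Write h(θ) = θ^6 + θ^5 + θ^3 + θ^2.
Roots in Z/2Z: h(0) = 0 → root; h(1) = 0 → root.
Linear factors from roots: (θ), (θ + 1).
Complete factorization: h(θ) = (θ)^2·(θ + 1)^2·(θ^2 + θ + 1).
Factor degrees with multiplicity: 1 + 1 + 1 + 1 + 2 = 6.

1, 1, 1, 1, 2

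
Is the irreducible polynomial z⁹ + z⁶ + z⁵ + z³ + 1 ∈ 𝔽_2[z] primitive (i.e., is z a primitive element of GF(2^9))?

Yes

Write f(z) = z⁹ + z⁶ + z⁵ + z³ + 1.
|GF(2^9)^×| = 2^9 − 1 = 511. Prime factorization: 511 = 7·73.
f is primitive ⇔ z has order 511 in GF(2)[z]/(f), i.e. z^(511/q) ≠ 1 for each prime q | 511.
z^(73) mod f = z⁶ + z⁵ + z³ + z² + z.
z^(7) mod f = z⁷.
None equal 1, so z has full order 511; f is primitive.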